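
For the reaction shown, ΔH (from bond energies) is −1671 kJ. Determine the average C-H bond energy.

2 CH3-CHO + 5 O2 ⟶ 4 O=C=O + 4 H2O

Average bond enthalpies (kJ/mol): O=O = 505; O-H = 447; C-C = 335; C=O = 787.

Let D be the C-H bond energy.
Σ(broken) = 2×335 + 8×D + 2×787 + 5×505 = 4769 + 8D
Σ(formed) = 8×787 + 8×447 = 9872
ΔH = Σ(broken) − Σ(formed) = (4769 + 8D) − (9872) = −5103 + 8D
Setting this equal to −1671 kJ gives 8D = 3432, so D = 429 kJ/mol.

D(C-H) ≈ 429 kJ/mol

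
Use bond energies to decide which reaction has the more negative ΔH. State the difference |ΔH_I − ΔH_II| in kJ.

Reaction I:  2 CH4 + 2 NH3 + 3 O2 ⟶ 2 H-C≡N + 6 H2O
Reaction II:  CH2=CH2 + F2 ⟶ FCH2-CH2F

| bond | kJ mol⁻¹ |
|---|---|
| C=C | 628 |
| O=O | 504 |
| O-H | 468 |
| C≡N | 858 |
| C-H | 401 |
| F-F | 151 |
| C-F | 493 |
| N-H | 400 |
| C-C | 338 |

Reaction I:
  Bonds broken (reactants):
    C-H: 8 × 401 = 3208
    N-H: 6 × 400 = 2400
    O=O: 3 × 504 = 1512
    Σ(broken) = 7120 kJ
  Bonds formed (products):
    C≡N: 2 × 858 = 1716
    C-H: 2 × 401 = 802
    O-H: 12 × 468 = 5616
    Σ(formed) = 8134 kJ
  ΔH_I = 7120 − 8134 = −1014 kJ
Reaction II:
  Bonds broken (reactants):
    C-H: 4 × 401 = 1604
    C=C: 1 × 628 = 628
    F-F: 1 × 151 = 151
    Σ(broken) = 2383 kJ
  Bonds formed (products):
    C-C: 1 × 338 = 338
    C-F: 2 × 493 = 986
    C-H: 4 × 401 = 1604
    Σ(formed) = 2928 kJ
  ΔH_II = 2383 − 2928 = −545 kJ
ΔH_I − ΔH_II = −469 kJ, so reaction I has the more negative ΔH; |ΔH_I − ΔH_II| = 469 kJ.

Reaction I, by 469 kJ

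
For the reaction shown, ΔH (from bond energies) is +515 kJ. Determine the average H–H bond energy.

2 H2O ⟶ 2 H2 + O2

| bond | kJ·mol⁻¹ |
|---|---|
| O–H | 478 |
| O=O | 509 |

D(H–H) ≈ 444 kJ/mol

Let D be the H–H bond energy.
Σ(broken) = 4×478 = 1912
Σ(formed) = 2×D + 1×509 = 509 + 2D
ΔH = Σ(broken) − Σ(formed) = (1912) − (509 + 2D) = +1403 − 2D
Setting this equal to +515 kJ gives 2D = 888, so D = 444 kJ/mol.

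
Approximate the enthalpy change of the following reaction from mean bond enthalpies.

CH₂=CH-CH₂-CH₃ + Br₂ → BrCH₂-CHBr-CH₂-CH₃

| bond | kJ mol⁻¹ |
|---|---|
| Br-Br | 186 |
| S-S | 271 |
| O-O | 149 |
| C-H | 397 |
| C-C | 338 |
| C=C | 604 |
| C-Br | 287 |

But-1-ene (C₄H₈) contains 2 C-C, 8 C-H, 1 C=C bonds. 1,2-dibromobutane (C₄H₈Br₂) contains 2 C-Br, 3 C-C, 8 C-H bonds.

Bonds broken (reactants):
  Br-Br: 1 × 186 = 186
  C-C: 2 × 338 = 676
  C-H: 8 × 397 = 3176
  C=C: 1 × 604 = 604
  Σ(broken) = 4642 kJ
Bonds formed (products):
  C-Br: 2 × 287 = 574
  C-C: 3 × 338 = 1014
  C-H: 8 × 397 = 3176
  Σ(formed) = 4764 kJ
ΔH = Σ(broken) − Σ(formed) = 4642 − 4764 = −122 kJ

ΔH ≈ −122 kJ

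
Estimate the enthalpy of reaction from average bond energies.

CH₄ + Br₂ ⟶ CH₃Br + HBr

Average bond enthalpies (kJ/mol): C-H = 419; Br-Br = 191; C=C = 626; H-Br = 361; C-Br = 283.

ΔH ≈ −34 kJ

Bonds broken (reactants):
  Br-Br: 1 × 191 = 191
  C-H: 4 × 419 = 1676
  Σ(broken) = 1867 kJ
Bonds formed (products):
  C-Br: 1 × 283 = 283
  C-H: 3 × 419 = 1257
  H-Br: 1 × 361 = 361
  Σ(formed) = 1901 kJ
ΔH = Σ(broken) − Σ(formed) = 1867 − 1901 = −34 kJ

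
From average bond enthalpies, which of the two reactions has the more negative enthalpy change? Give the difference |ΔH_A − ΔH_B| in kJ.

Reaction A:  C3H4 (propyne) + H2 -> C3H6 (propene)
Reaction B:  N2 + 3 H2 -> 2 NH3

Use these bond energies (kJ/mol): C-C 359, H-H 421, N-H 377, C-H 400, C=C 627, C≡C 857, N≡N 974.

Reaction A, by 124 kJ

Reaction A:
  Bonds broken (reactants):
    C≡C: 1 × 857 = 857
    C-C: 1 × 359 = 359
    C-H: 4 × 400 = 1600
    H-H: 1 × 421 = 421
    Σ(broken) = 3237 kJ
  Bonds formed (products):
    C-C: 1 × 359 = 359
    C-H: 6 × 400 = 2400
    C=C: 1 × 627 = 627
    Σ(formed) = 3386 kJ
  ΔH_A = 3237 − 3386 = −149 kJ
Reaction B:
  Bonds broken (reactants):
    H-H: 3 × 421 = 1263
    N≡N: 1 × 974 = 974
    Σ(broken) = 2237 kJ
  Bonds formed (products):
    N-H: 6 × 377 = 2262
    Σ(formed) = 2262 kJ
  ΔH_B = 2237 − 2262 = −25 kJ
ΔH_A − ΔH_B = −124 kJ, so reaction A has the more negative ΔH; |ΔH_A − ΔH_B| = 124 kJ.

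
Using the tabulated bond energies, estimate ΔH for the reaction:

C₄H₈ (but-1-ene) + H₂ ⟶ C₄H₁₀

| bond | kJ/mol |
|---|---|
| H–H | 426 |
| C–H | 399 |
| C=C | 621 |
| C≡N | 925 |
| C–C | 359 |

ΔH ≈ −110 kJ

Bonds broken (reactants):
  C–C: 2 × 359 = 718
  C–H: 8 × 399 = 3192
  C=C: 1 × 621 = 621
  H–H: 1 × 426 = 426
  Σ(broken) = 4957 kJ
Bonds formed (products):
  C–C: 3 × 359 = 1077
  C–H: 10 × 399 = 3990
  Σ(formed) = 5067 kJ
ΔH = Σ(broken) − Σ(formed) = 4957 − 5067 = −110 kJ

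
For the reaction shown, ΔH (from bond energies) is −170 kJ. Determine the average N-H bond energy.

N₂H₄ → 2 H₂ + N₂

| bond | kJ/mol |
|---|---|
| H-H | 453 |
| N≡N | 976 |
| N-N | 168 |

Let D be the N-H bond energy.
Σ(broken) = 4×D + 1×168 = 168 + 4D
Σ(formed) = 2×453 + 1×976 = 1882
ΔH = Σ(broken) − Σ(formed) = (168 + 4D) − (1882) = −1714 + 4D
Setting this equal to −170 kJ gives 4D = 1544, so D = 386 kJ/mol.

D(N-H) ≈ 386 kJ/mol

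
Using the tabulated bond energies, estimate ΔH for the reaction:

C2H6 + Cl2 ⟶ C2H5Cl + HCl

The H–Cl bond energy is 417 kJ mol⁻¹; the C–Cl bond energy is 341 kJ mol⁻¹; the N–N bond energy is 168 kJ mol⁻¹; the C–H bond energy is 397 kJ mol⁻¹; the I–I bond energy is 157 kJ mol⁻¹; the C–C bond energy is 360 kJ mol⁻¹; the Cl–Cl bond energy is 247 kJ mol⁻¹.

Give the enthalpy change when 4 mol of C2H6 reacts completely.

ΔH = −456 kJ

Bonds broken (reactants):
  C–C: 1 × 360 = 360
  C–H: 6 × 397 = 2382
  Cl–Cl: 1 × 247 = 247
  Σ(broken) = 2989 kJ
Bonds formed (products):
  C–C: 1 × 360 = 360
  C–Cl: 1 × 341 = 341
  C–H: 5 × 397 = 1985
  H–Cl: 1 × 417 = 417
  Σ(formed) = 3103 kJ
ΔH = Σ(broken) − Σ(formed) = 2989 − 3103 = −114 kJ
For 4× the reaction as written: 4 × (−114) = −456 kJ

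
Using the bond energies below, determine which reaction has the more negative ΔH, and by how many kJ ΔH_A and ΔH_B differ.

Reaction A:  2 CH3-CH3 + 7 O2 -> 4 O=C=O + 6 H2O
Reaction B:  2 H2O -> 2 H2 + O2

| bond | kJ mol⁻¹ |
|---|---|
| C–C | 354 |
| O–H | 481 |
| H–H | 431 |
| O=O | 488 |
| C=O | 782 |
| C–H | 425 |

Reaction A:
  Bonds broken (reactants):
    C–C: 2 × 354 = 708
    C–H: 12 × 425 = 5100
    O=O: 7 × 488 = 3416
    Σ(broken) = 9224 kJ
  Bonds formed (products):
    C=O: 8 × 782 = 6256
    O–H: 12 × 481 = 5772
    Σ(formed) = 12028 kJ
  ΔH_A = 9224 − 12028 = −2804 kJ
Reaction B:
  Bonds broken (reactants):
    O–H: 4 × 481 = 1924
    Σ(broken) = 1924 kJ
  Bonds formed (products):
    H–H: 2 × 431 = 862
    O=O: 1 × 488 = 488
    Σ(formed) = 1350 kJ
  ΔH_B = 1924 − 1350 = +574 kJ
ΔH_A − ΔH_B = −3378 kJ, so reaction A has the more negative ΔH; |ΔH_A − ΔH_B| = 3378 kJ.

Reaction A, by 3378 kJ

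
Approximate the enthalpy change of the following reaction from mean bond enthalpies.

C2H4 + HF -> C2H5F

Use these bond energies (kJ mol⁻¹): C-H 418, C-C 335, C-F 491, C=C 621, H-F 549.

ΔH ≈ −74 kJ

Bonds broken (reactants):
  C-H: 4 × 418 = 1672
  C=C: 1 × 621 = 621
  H-F: 1 × 549 = 549
  Σ(broken) = 2842 kJ
Bonds formed (products):
  C-C: 1 × 335 = 335
  C-F: 1 × 491 = 491
  C-H: 5 × 418 = 2090
  Σ(formed) = 2916 kJ
ΔH = Σ(broken) − Σ(formed) = 2842 − 2916 = −74 kJ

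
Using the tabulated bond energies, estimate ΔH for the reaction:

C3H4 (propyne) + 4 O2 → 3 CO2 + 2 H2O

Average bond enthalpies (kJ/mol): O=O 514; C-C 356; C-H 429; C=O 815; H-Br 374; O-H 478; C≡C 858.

ΔH ≈ −1816 kJ

Bonds broken (reactants):
  C≡C: 1 × 858 = 858
  C-C: 1 × 356 = 356
  C-H: 4 × 429 = 1716
  O=O: 4 × 514 = 2056
  Σ(broken) = 4986 kJ
Bonds formed (products):
  C=O: 6 × 815 = 4890
  O-H: 4 × 478 = 1912
  Σ(formed) = 6802 kJ
ΔH = Σ(broken) − Σ(formed) = 4986 − 6802 = −1816 kJ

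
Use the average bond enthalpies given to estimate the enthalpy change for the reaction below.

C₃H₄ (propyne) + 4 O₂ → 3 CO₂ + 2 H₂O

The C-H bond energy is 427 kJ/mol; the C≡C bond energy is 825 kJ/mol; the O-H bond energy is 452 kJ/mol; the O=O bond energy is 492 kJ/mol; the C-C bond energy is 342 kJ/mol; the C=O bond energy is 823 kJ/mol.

ΔH ≈ −1903 kJ

Bonds broken (reactants):
  C≡C: 1 × 825 = 825
  C-C: 1 × 342 = 342
  C-H: 4 × 427 = 1708
  O=O: 4 × 492 = 1968
  Σ(broken) = 4843 kJ
Bonds formed (products):
  C=O: 6 × 823 = 4938
  O-H: 4 × 452 = 1808
  Σ(formed) = 6746 kJ
ΔH = Σ(broken) − Σ(formed) = 4843 − 6746 = −1903 kJ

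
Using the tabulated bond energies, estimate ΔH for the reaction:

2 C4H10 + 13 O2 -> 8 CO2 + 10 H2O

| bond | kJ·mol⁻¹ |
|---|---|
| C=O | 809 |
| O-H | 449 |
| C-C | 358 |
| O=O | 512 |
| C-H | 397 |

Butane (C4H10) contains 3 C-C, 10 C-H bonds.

ΔH ≈ −5180 kJ

Bonds broken (reactants):
  C-C: 6 × 358 = 2148
  C-H: 20 × 397 = 7940
  O=O: 13 × 512 = 6656
  Σ(broken) = 16744 kJ
Bonds formed (products):
  C=O: 16 × 809 = 12944
  O-H: 20 × 449 = 8980
  Σ(formed) = 21924 kJ
ΔH = Σ(broken) − Σ(formed) = 16744 − 21924 = −5180 kJ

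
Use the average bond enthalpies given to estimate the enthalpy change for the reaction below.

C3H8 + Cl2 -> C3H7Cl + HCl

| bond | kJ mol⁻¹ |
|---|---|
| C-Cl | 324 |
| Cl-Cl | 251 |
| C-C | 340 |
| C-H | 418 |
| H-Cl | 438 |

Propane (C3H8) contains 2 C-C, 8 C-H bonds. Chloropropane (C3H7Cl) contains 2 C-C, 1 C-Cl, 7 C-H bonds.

Bonds broken (reactants):
  C-C: 2 × 340 = 680
  C-H: 8 × 418 = 3344
  Cl-Cl: 1 × 251 = 251
  Σ(broken) = 4275 kJ
Bonds formed (products):
  C-C: 2 × 340 = 680
  C-Cl: 1 × 324 = 324
  C-H: 7 × 418 = 2926
  H-Cl: 1 × 438 = 438
  Σ(formed) = 4368 kJ
ΔH = Σ(broken) − Σ(formed) = 4275 − 4368 = −93 kJ

ΔH ≈ −93 kJ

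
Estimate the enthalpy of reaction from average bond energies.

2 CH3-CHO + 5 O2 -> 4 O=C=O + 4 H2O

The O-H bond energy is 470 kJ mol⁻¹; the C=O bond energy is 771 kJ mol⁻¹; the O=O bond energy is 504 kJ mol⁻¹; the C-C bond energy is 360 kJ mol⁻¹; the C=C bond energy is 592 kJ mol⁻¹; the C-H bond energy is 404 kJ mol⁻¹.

Bonds broken (reactants):
  C-C: 2 × 360 = 720
  C-H: 8 × 404 = 3232
  C=O: 2 × 771 = 1542
  O=O: 5 × 504 = 2520
  Σ(broken) = 8014 kJ
Bonds formed (products):
  C=O: 8 × 771 = 6168
  O-H: 8 × 470 = 3760
  Σ(formed) = 9928 kJ
ΔH = Σ(broken) − Σ(formed) = 8014 − 9928 = −1914 kJ

ΔH ≈ −1914 kJ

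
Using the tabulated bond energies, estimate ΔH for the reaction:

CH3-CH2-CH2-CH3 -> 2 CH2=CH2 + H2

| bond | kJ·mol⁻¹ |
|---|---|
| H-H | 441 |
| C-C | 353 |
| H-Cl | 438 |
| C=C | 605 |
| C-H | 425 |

Bonds broken (reactants):
  C-C: 3 × 353 = 1059
  C-H: 10 × 425 = 4250
  Σ(broken) = 5309 kJ
Bonds formed (products):
  C-H: 8 × 425 = 3400
  C=C: 2 × 605 = 1210
  H-H: 1 × 441 = 441
  Σ(formed) = 5051 kJ
ΔH = Σ(broken) − Σ(formed) = 5309 − 5051 = +258 kJ

ΔH ≈ +258 kJ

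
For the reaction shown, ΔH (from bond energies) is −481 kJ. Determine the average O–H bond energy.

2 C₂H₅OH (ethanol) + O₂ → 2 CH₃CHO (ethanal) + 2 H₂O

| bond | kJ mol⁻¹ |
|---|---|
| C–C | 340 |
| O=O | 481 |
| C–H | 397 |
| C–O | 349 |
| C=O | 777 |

D(O–H) ≈ 450 kJ/mol

Let D be the O–H bond energy.
Σ(broken) = 2×340 + 10×397 + 2×349 + 2×D + 1×481 = 5829 + 2D
Σ(formed) = 2×340 + 8×397 + 2×777 + 4×D = 5410 + 4D
ΔH = Σ(broken) − Σ(formed) = (5829 + 2D) − (5410 + 4D) = +419 − 2D
Setting this equal to −481 kJ gives 2D = 900, so D = 450 kJ/mol.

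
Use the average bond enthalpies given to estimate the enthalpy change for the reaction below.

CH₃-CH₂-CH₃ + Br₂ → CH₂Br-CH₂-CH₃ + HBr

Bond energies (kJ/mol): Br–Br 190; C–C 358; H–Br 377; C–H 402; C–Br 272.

Bonds broken (reactants):
  Br–Br: 1 × 190 = 190
  C–C: 2 × 358 = 716
  C–H: 8 × 402 = 3216
  Σ(broken) = 4122 kJ
Bonds formed (products):
  C–Br: 1 × 272 = 272
  C–C: 2 × 358 = 716
  C–H: 7 × 402 = 2814
  H–Br: 1 × 377 = 377
  Σ(formed) = 4179 kJ
ΔH = Σ(broken) − Σ(formed) = 4122 − 4179 = −57 kJ

ΔH ≈ −57 kJ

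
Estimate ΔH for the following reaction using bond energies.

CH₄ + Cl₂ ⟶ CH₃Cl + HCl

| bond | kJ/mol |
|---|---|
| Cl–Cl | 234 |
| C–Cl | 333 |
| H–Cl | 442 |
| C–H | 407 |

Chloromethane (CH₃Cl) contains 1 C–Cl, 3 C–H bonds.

ΔH ≈ −134 kJ

Bonds broken (reactants):
  C–H: 4 × 407 = 1628
  Cl–Cl: 1 × 234 = 234
  Σ(broken) = 1862 kJ
Bonds formed (products):
  C–Cl: 1 × 333 = 333
  C–H: 3 × 407 = 1221
  H–Cl: 1 × 442 = 442
  Σ(formed) = 1996 kJ
ΔH = Σ(broken) − Σ(formed) = 1862 − 1996 = −134 kJ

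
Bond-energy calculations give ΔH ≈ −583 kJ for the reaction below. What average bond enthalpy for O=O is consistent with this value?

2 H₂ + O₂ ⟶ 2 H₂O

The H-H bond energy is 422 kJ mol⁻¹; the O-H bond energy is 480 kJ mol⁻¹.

Let D be the O=O bond energy.
Σ(broken) = 2×422 + 1×D = 844 + D
Σ(formed) = 4×480 = 1920
ΔH = Σ(broken) − Σ(formed) = (844 + D) − (1920) = −1076 + D
Setting this equal to −583 kJ gives D = 493 kJ/mol.

D(O=O) ≈ 493 kJ/mol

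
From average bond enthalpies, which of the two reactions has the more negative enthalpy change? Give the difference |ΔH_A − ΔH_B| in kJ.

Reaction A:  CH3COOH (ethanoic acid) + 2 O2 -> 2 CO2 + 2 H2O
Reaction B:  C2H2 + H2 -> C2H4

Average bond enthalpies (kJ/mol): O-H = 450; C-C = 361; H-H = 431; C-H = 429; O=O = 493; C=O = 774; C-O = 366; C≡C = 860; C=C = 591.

Reaction A:
  Bonds broken (reactants):
    C-C: 1 × 361 = 361
    C-H: 3 × 429 = 1287
    C-O: 1 × 366 = 366
    C=O: 1 × 774 = 774
    O-H: 1 × 450 = 450
    O=O: 2 × 493 = 986
    Σ(broken) = 4224 kJ
  Bonds formed (products):
    C=O: 4 × 774 = 3096
    O-H: 4 × 450 = 1800
    Σ(formed) = 4896 kJ
  ΔH_A = 4224 − 4896 = −672 kJ
Reaction B:
  Bonds broken (reactants):
    C≡C: 1 × 860 = 860
    C-H: 2 × 429 = 858
    H-H: 1 × 431 = 431
    Σ(broken) = 2149 kJ
  Bonds formed (products):
    C-H: 4 × 429 = 1716
    C=C: 1 × 591 = 591
    Σ(formed) = 2307 kJ
  ΔH_B = 2149 − 2307 = −158 kJ
ΔH_A − ΔH_B = −514 kJ, so reaction A has the more negative ΔH; |ΔH_A − ΔH_B| = 514 kJ.

Reaction A, by 514 kJ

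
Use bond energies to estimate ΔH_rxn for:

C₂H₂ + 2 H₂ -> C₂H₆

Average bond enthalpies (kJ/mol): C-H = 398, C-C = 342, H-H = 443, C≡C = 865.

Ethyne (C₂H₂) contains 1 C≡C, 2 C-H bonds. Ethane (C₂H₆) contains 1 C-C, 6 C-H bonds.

Bonds broken (reactants):
  C≡C: 1 × 865 = 865
  C-H: 2 × 398 = 796
  H-H: 2 × 443 = 886
  Σ(broken) = 2547 kJ
Bonds formed (products):
  C-C: 1 × 342 = 342
  C-H: 6 × 398 = 2388
  Σ(formed) = 2730 kJ
ΔH = Σ(broken) − Σ(formed) = 2547 − 2730 = −183 kJ

ΔH ≈ −183 kJ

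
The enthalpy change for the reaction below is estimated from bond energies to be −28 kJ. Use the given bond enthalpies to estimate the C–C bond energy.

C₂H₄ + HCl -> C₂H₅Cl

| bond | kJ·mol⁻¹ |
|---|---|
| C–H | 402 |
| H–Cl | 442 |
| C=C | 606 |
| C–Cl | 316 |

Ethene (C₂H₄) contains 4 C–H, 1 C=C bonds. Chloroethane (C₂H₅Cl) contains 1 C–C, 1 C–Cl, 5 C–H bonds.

D(C–C) ≈ 358 kJ/mol

Let D be the C–C bond energy.
Σ(broken) = 4×402 + 1×606 + 1×442 = 2656
Σ(formed) = 1×D + 1×316 + 5×402 = 2326 + D
ΔH = Σ(broken) − Σ(formed) = (2656) − (2326 + D) = +330 − D
Setting this equal to −28 kJ gives D = 358 kJ/mol.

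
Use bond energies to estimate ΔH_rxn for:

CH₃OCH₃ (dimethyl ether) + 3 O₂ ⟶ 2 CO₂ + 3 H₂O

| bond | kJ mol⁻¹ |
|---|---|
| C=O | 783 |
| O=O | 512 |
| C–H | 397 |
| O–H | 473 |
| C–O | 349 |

Bonds broken (reactants):
  C–H: 6 × 397 = 2382
  C–O: 2 × 349 = 698
  O=O: 3 × 512 = 1536
  Σ(broken) = 4616 kJ
Bonds formed (products):
  C=O: 4 × 783 = 3132
  O–H: 6 × 473 = 2838
  Σ(formed) = 5970 kJ
ΔH = Σ(broken) − Σ(formed) = 4616 − 5970 = −1354 kJ

ΔH ≈ −1354 kJ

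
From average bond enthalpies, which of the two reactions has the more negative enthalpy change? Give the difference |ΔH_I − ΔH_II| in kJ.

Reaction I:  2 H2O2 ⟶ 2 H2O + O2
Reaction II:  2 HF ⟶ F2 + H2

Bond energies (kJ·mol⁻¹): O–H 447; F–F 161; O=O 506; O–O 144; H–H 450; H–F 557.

Reaction I:
  Bonds broken (reactants):
    O–H: 4 × 447 = 1788
    O–O: 2 × 144 = 288
    Σ(broken) = 2076 kJ
  Bonds formed (products):
    O–H: 4 × 447 = 1788
    O=O: 1 × 506 = 506
    Σ(formed) = 2294 kJ
  ΔH_I = 2076 − 2294 = −218 kJ
Reaction II:
  Bonds broken (reactants):
    H–F: 2 × 557 = 1114
    Σ(broken) = 1114 kJ
  Bonds formed (products):
    F–F: 1 × 161 = 161
    H–H: 1 × 450 = 450
    Σ(formed) = 611 kJ
  ΔH_II = 1114 − 611 = +503 kJ
ΔH_I − ΔH_II = −721 kJ, so reaction I has the more negative ΔH; |ΔH_I − ΔH_II| = 721 kJ.

Reaction I, by 721 kJ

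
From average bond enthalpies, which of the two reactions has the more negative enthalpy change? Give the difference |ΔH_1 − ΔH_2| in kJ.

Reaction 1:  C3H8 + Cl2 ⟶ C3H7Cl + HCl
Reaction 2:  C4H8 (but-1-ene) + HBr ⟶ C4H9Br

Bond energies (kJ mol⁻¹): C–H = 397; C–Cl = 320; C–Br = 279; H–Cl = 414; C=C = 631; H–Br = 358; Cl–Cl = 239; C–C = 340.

Reaction 1, by 71 kJ

Reaction 1:
  Bonds broken (reactants):
    C–C: 2 × 340 = 680
    C–H: 8 × 397 = 3176
    Cl–Cl: 1 × 239 = 239
    Σ(broken) = 4095 kJ
  Bonds formed (products):
    C–C: 2 × 340 = 680
    C–Cl: 1 × 320 = 320
    C–H: 7 × 397 = 2779
    H–Cl: 1 × 414 = 414
    Σ(formed) = 4193 kJ
  ΔH_1 = 4095 − 4193 = −98 kJ
Reaction 2:
  Bonds broken (reactants):
    C–C: 2 × 340 = 680
    C–H: 8 × 397 = 3176
    C=C: 1 × 631 = 631
    H–Br: 1 × 358 = 358
    Σ(broken) = 4845 kJ
  Bonds formed (products):
    C–Br: 1 × 279 = 279
    C–C: 3 × 340 = 1020
    C–H: 9 × 397 = 3573
    Σ(formed) = 4872 kJ
  ΔH_2 = 4845 − 4872 = −27 kJ
ΔH_1 − ΔH_2 = −71 kJ, so reaction 1 has the more negative ΔH; |ΔH_1 − ΔH_2| = 71 kJ.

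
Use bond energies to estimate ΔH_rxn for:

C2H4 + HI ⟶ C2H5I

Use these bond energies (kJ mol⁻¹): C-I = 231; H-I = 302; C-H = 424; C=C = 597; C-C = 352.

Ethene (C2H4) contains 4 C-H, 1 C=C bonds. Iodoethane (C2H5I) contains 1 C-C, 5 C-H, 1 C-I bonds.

ΔH ≈ −108 kJ

Bonds broken (reactants):
  C-H: 4 × 424 = 1696
  C=C: 1 × 597 = 597
  H-I: 1 × 302 = 302
  Σ(broken) = 2595 kJ
Bonds formed (products):
  C-C: 1 × 352 = 352
  C-H: 5 × 424 = 2120
  C-I: 1 × 231 = 231
  Σ(formed) = 2703 kJ
ΔH = Σ(broken) − Σ(formed) = 2595 − 2703 = −108 kJ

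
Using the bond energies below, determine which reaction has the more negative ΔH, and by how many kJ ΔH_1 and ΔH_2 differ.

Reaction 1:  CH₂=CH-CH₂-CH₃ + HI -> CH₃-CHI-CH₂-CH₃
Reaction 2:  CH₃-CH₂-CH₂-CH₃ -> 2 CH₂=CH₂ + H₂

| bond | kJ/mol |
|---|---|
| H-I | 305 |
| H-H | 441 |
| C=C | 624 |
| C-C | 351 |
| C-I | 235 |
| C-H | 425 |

Reaction 1:
  Bonds broken (reactants):
    C-C: 2 × 351 = 702
    C-H: 8 × 425 = 3400
    C=C: 1 × 624 = 624
    H-I: 1 × 305 = 305
    Σ(broken) = 5031 kJ
  Bonds formed (products):
    C-C: 3 × 351 = 1053
    C-H: 9 × 425 = 3825
    C-I: 1 × 235 = 235
    Σ(formed) = 5113 kJ
  ΔH_1 = 5031 − 5113 = −82 kJ
Reaction 2:
  Bonds broken (reactants):
    C-C: 3 × 351 = 1053
    C-H: 10 × 425 = 4250
    Σ(broken) = 5303 kJ
  Bonds formed (products):
    C-H: 8 × 425 = 3400
    C=C: 2 × 624 = 1248
    H-H: 1 × 441 = 441
    Σ(formed) = 5089 kJ
  ΔH_2 = 5303 − 5089 = +214 kJ
ΔH_1 − ΔH_2 = −296 kJ, so reaction 1 has the more negative ΔH; |ΔH_1 − ΔH_2| = 296 kJ.

Reaction 1, by 296 kJ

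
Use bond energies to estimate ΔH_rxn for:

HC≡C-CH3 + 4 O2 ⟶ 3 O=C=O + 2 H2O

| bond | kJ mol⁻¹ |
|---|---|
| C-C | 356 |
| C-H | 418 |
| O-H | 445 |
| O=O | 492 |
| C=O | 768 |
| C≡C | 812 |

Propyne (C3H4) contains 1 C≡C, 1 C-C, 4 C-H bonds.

ΔH ≈ −1580 kJ

Bonds broken (reactants):
  C≡C: 1 × 812 = 812
  C-C: 1 × 356 = 356
  C-H: 4 × 418 = 1672
  O=O: 4 × 492 = 1968
  Σ(broken) = 4808 kJ
Bonds formed (products):
  C=O: 6 × 768 = 4608
  O-H: 4 × 445 = 1780
  Σ(formed) = 6388 kJ
ΔH = Σ(broken) − Σ(formed) = 4808 − 6388 = −1580 kJ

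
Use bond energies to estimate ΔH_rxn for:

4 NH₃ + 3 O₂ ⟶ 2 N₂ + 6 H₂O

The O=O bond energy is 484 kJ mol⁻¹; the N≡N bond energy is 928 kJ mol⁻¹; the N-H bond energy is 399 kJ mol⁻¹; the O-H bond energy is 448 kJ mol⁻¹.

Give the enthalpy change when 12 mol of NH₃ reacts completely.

ΔH = −2976 kJ

Bonds broken (reactants):
  N-H: 12 × 399 = 4788
  O=O: 3 × 484 = 1452
  Σ(broken) = 6240 kJ
Bonds formed (products):
  N≡N: 2 × 928 = 1856
  O-H: 12 × 448 = 5376
  Σ(formed) = 7232 kJ
ΔH = Σ(broken) − Σ(formed) = 6240 − 7232 = −992 kJ
For 3× the reaction as written: 3 × (−992) = −2976 kJ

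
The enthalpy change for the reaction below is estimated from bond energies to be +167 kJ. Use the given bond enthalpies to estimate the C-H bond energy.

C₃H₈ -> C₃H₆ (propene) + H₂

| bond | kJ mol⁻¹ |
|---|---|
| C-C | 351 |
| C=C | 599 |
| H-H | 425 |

D(C-H) ≈ 420 kJ/mol

Let D be the C-H bond energy.
Σ(broken) = 2×351 + 8×D = 702 + 8D
Σ(formed) = 1×351 + 6×D + 1×599 + 1×425 = 1375 + 6D
ΔH = Σ(broken) − Σ(formed) = (702 + 8D) − (1375 + 6D) = −673 + 2D
Setting this equal to +167 kJ gives 2D = 840, so D = 420 kJ/mol.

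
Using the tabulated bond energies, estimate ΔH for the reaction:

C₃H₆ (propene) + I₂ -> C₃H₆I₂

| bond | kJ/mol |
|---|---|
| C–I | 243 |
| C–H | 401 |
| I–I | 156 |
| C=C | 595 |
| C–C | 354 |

Bonds broken (reactants):
  C–C: 1 × 354 = 354
  C–H: 6 × 401 = 2406
  C=C: 1 × 595 = 595
  I–I: 1 × 156 = 156
  Σ(broken) = 3511 kJ
Bonds formed (products):
  C–C: 2 × 354 = 708
  C–H: 6 × 401 = 2406
  C–I: 2 × 243 = 486
  Σ(formed) = 3600 kJ
ΔH = Σ(broken) − Σ(formed) = 3511 − 3600 = −89 kJ

ΔH ≈ −89 kJ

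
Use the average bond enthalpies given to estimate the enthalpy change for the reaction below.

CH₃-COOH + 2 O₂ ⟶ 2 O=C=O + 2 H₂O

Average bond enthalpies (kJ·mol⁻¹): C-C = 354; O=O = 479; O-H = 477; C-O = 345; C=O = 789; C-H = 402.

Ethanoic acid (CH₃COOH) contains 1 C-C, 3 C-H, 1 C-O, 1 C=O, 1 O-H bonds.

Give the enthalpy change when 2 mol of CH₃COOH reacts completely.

ΔH = −1870 kJ

Bonds broken (reactants):
  C-C: 1 × 354 = 354
  C-H: 3 × 402 = 1206
  C-O: 1 × 345 = 345
  C=O: 1 × 789 = 789
  O-H: 1 × 477 = 477
  O=O: 2 × 479 = 958
  Σ(broken) = 4129 kJ
Bonds formed (products):
  C=O: 4 × 789 = 3156
  O-H: 4 × 477 = 1908
  Σ(formed) = 5064 kJ
ΔH = Σ(broken) − Σ(formed) = 4129 − 5064 = −935 kJ
For 2× the reaction as written: 2 × (−935) = −1870 kJ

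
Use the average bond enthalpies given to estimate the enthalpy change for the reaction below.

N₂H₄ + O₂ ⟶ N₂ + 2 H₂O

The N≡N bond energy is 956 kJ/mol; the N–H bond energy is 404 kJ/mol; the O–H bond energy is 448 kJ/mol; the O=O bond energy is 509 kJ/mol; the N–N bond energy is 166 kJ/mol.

ΔH ≈ −457 kJ

Bonds broken (reactants):
  N–H: 4 × 404 = 1616
  N–N: 1 × 166 = 166
  O=O: 1 × 509 = 509
  Σ(broken) = 2291 kJ
Bonds formed (products):
  N≡N: 1 × 956 = 956
  O–H: 4 × 448 = 1792
  Σ(formed) = 2748 kJ
ΔH = Σ(broken) − Σ(formed) = 2291 − 2748 = −457 kJ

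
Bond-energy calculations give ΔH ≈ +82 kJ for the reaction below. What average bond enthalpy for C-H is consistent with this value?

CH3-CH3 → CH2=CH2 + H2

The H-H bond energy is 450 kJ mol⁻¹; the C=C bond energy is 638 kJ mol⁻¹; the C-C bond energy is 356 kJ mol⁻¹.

Let D be the C-H bond energy.
Σ(broken) = 1×356 + 6×D = 356 + 6D
Σ(formed) = 4×D + 1×638 + 1×450 = 1088 + 4D
ΔH = Σ(broken) − Σ(formed) = (356 + 6D) − (1088 + 4D) = −732 + 2D
Setting this equal to +82 kJ gives 2D = 814, so D = 407 kJ/mol.

D(C-H) ≈ 407 kJ/mol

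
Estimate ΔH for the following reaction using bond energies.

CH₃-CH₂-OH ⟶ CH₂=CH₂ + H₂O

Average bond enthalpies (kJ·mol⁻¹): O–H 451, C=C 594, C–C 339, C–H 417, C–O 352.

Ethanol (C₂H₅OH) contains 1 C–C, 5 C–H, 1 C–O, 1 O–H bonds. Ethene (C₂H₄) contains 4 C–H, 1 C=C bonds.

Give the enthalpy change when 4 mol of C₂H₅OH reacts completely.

Bonds broken (reactants):
  C–C: 1 × 339 = 339
  C–H: 5 × 417 = 2085
  C–O: 1 × 352 = 352
  O–H: 1 × 451 = 451
  Σ(broken) = 3227 kJ
Bonds formed (products):
  C–H: 4 × 417 = 1668
  C=C: 1 × 594 = 594
  O–H: 2 × 451 = 902
  Σ(formed) = 3164 kJ
ΔH = Σ(broken) − Σ(formed) = 3227 − 3164 = +63 kJ
For 4× the reaction as written: 4 × (+63) = +252 kJ

ΔH = +252 kJ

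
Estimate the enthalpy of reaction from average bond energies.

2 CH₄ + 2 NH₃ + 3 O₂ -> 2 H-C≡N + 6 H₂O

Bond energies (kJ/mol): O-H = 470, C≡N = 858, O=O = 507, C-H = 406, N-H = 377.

ΔH ≈ −1137 kJ

Bonds broken (reactants):
  C-H: 8 × 406 = 3248
  N-H: 6 × 377 = 2262
  O=O: 3 × 507 = 1521
  Σ(broken) = 7031 kJ
Bonds formed (products):
  C≡N: 2 × 858 = 1716
  C-H: 2 × 406 = 812
  O-H: 12 × 470 = 5640
  Σ(formed) = 8168 kJ
ΔH = Σ(broken) − Σ(formed) = 7031 − 8168 = −1137 kJ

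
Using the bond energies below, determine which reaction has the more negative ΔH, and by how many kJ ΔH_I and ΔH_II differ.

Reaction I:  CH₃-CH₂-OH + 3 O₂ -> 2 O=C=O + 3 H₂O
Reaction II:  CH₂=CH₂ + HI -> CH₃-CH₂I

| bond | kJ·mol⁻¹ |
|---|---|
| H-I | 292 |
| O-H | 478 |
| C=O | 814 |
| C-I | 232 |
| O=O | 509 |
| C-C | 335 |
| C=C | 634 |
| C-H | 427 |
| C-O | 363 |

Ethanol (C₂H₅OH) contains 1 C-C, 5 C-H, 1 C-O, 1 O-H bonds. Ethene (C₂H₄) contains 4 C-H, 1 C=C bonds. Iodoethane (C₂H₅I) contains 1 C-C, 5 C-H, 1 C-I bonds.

Reaction I:
  Bonds broken (reactants):
    C-C: 1 × 335 = 335
    C-H: 5 × 427 = 2135
    C-O: 1 × 363 = 363
    O-H: 1 × 478 = 478
    O=O: 3 × 509 = 1527
    Σ(broken) = 4838 kJ
  Bonds formed (products):
    C=O: 4 × 814 = 3256
    O-H: 6 × 478 = 2868
    Σ(formed) = 6124 kJ
  ΔH_I = 4838 − 6124 = −1286 kJ
Reaction II:
  Bonds broken (reactants):
    C-H: 4 × 427 = 1708
    C=C: 1 × 634 = 634
    H-I: 1 × 292 = 292
    Σ(broken) = 2634 kJ
  Bonds formed (products):
    C-C: 1 × 335 = 335
    C-H: 5 × 427 = 2135
    C-I: 1 × 232 = 232
    Σ(formed) = 2702 kJ
  ΔH_II = 2634 − 2702 = −68 kJ
ΔH_I − ΔH_II = −1218 kJ, so reaction I has the more negative ΔH; |ΔH_I − ΔH_II| = 1218 kJ.

Reaction I, by 1218 kJ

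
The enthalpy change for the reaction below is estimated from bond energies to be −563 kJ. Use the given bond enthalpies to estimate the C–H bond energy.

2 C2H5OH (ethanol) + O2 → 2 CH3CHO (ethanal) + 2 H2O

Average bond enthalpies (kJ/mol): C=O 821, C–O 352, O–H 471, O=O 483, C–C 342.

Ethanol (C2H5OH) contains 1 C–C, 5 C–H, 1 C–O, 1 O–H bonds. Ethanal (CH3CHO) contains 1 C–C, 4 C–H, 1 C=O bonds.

Let D be the C–H bond energy.
Σ(broken) = 2×342 + 10×D + 2×352 + 2×471 + 1×483 = 2813 + 10D
Σ(formed) = 2×342 + 8×D + 2×821 + 4×471 = 4210 + 8D
ΔH = Σ(broken) − Σ(formed) = (2813 + 10D) − (4210 + 8D) = −1397 + 2D
Setting this equal to −563 kJ gives 2D = 834, so D = 417 kJ/mol.

D(C–H) ≈ 417 kJ/mol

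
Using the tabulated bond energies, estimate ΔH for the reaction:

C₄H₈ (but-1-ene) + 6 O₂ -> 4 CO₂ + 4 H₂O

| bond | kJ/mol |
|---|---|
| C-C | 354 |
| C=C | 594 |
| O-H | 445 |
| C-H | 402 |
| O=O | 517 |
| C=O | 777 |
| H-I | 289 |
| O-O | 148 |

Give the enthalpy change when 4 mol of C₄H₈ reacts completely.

Bonds broken (reactants):
  C-C: 2 × 354 = 708
  C-H: 8 × 402 = 3216
  C=C: 1 × 594 = 594
  O=O: 6 × 517 = 3102
  Σ(broken) = 7620 kJ
Bonds formed (products):
  C=O: 8 × 777 = 6216
  O-H: 8 × 445 = 3560
  Σ(formed) = 9776 kJ
ΔH = Σ(broken) − Σ(formed) = 7620 − 9776 = −2156 kJ
For 4× the reaction as written: 4 × (−2156) = −8624 kJ

ΔH = −8624 kJ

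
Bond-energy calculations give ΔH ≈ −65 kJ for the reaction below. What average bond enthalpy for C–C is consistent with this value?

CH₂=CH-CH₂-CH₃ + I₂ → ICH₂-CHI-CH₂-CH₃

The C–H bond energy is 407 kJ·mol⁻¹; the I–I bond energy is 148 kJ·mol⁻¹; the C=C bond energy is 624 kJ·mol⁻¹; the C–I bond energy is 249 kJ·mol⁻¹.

Let D be the C–C bond energy.
Σ(broken) = 2×D + 8×407 + 1×624 + 1×148 = 4028 + 2D
Σ(formed) = 3×D + 8×407 + 2×249 = 3754 + 3D
ΔH = Σ(broken) − Σ(formed) = (4028 + 2D) − (3754 + 3D) = +274 − D
Setting this equal to −65 kJ gives D = 339 kJ/mol.

D(C–C) ≈ 339 kJ/mol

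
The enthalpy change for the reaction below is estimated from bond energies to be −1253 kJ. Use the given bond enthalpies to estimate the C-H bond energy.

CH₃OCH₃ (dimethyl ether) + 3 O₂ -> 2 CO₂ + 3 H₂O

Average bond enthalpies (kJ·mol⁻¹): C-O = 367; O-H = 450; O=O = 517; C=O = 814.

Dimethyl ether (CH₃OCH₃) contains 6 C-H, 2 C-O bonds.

D(C-H) ≈ 403 kJ/mol

Let D be the C-H bond energy.
Σ(broken) = 6×D + 2×367 + 3×517 = 2285 + 6D
Σ(formed) = 4×814 + 6×450 = 5956
ΔH = Σ(broken) − Σ(formed) = (2285 + 6D) − (5956) = −3671 + 6D
Setting this equal to −1253 kJ gives 6D = 2418, so D = 403 kJ/mol.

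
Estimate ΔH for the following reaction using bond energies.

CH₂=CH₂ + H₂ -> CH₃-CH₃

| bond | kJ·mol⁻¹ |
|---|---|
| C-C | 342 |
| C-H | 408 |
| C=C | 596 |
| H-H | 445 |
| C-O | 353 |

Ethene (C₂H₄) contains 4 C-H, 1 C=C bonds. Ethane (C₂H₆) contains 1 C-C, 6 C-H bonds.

ΔH ≈ −117 kJ

Bonds broken (reactants):
  C-H: 4 × 408 = 1632
  C=C: 1 × 596 = 596
  H-H: 1 × 445 = 445
  Σ(broken) = 2673 kJ
Bonds formed (products):
  C-C: 1 × 342 = 342
  C-H: 6 × 408 = 2448
  Σ(formed) = 2790 kJ
ΔH = Σ(broken) − Σ(formed) = 2673 − 2790 = −117 kJ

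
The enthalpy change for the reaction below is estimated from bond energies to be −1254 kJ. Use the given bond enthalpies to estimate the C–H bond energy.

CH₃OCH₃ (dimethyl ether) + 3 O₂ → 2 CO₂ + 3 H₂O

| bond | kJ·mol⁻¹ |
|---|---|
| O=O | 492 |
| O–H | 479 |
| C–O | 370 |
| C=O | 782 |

D(C–H) ≈ 422 kJ/mol

Let D be the C–H bond energy.
Σ(broken) = 6×D + 2×370 + 3×492 = 2216 + 6D
Σ(formed) = 4×782 + 6×479 = 6002
ΔH = Σ(broken) − Σ(formed) = (2216 + 6D) − (6002) = −3786 + 6D
Setting this equal to −1254 kJ gives 6D = 2532, so D = 422 kJ/mol.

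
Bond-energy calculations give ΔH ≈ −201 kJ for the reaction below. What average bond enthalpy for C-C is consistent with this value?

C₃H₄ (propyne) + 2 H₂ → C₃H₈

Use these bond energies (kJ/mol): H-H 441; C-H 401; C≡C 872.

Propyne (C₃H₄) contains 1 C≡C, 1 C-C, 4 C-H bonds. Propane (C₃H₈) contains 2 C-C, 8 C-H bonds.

D(C-C) ≈ 351 kJ/mol

Let D be the C-C bond energy.
Σ(broken) = 1×872 + 1×D + 4×401 + 2×441 = 3358 + D
Σ(formed) = 2×D + 8×401 = 3208 + 2D
ΔH = Σ(broken) − Σ(formed) = (3358 + D) − (3208 + 2D) = +150 − D
Setting this equal to −201 kJ gives D = 351 kJ/mol.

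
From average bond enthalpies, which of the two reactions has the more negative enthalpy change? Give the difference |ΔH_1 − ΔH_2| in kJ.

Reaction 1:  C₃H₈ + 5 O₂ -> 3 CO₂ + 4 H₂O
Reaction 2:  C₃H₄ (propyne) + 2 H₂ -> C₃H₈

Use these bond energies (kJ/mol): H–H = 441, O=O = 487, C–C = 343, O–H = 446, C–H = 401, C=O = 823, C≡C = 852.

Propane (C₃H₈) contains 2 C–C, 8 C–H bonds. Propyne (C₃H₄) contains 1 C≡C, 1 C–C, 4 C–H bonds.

Reaction 1:
  Bonds broken (reactants):
    C–C: 2 × 343 = 686
    C–H: 8 × 401 = 3208
    O=O: 5 × 487 = 2435
    Σ(broken) = 6329 kJ
  Bonds formed (products):
    C=O: 6 × 823 = 4938
    O–H: 8 × 446 = 3568
    Σ(formed) = 8506 kJ
  ΔH_1 = 6329 − 8506 = −2177 kJ
Reaction 2:
  Bonds broken (reactants):
    C≡C: 1 × 852 = 852
    C–C: 1 × 343 = 343
    C–H: 4 × 401 = 1604
    H–H: 2 × 441 = 882
    Σ(broken) = 3681 kJ
  Bonds formed (products):
    C–C: 2 × 343 = 686
    C–H: 8 × 401 = 3208
    Σ(formed) = 3894 kJ
  ΔH_2 = 3681 − 3894 = −213 kJ
ΔH_1 − ΔH_2 = −1964 kJ, so reaction 1 has the more negative ΔH; |ΔH_1 − ΔH_2| = 1964 kJ.

Reaction 1, by 1964 kJ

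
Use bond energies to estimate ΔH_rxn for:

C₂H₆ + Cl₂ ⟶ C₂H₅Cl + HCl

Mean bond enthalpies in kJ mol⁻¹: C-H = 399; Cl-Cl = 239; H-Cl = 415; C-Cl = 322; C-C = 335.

Bonds broken (reactants):
  C-C: 1 × 335 = 335
  C-H: 6 × 399 = 2394
  Cl-Cl: 1 × 239 = 239
  Σ(broken) = 2968 kJ
Bonds formed (products):
  C-C: 1 × 335 = 335
  C-Cl: 1 × 322 = 322
  C-H: 5 × 399 = 1995
  H-Cl: 1 × 415 = 415
  Σ(formed) = 3067 kJ
ΔH = Σ(broken) − Σ(formed) = 2968 − 3067 = −99 kJ

ΔH ≈ −99 kJ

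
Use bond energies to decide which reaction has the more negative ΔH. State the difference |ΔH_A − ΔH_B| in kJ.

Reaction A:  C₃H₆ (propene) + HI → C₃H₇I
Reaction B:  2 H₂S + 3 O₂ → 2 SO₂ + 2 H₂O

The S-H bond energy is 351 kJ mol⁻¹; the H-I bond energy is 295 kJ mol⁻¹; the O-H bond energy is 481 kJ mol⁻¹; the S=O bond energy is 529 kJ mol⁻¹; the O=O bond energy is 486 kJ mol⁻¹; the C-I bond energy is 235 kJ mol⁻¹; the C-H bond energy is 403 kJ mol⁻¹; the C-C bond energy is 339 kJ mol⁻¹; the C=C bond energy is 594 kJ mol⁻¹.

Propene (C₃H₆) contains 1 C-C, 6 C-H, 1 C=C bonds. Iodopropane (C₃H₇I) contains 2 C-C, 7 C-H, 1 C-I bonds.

Reaction B, by 1090 kJ

Reaction A:
  Bonds broken (reactants):
    C-C: 1 × 339 = 339
    C-H: 6 × 403 = 2418
    C=C: 1 × 594 = 594
    H-I: 1 × 295 = 295
    Σ(broken) = 3646 kJ
  Bonds formed (products):
    C-C: 2 × 339 = 678
    C-H: 7 × 403 = 2821
    C-I: 1 × 235 = 235
    Σ(formed) = 3734 kJ
  ΔH_A = 3646 − 3734 = −88 kJ
Reaction B:
  Bonds broken (reactants):
    O=O: 3 × 486 = 1458
    S-H: 4 × 351 = 1404
    Σ(broken) = 2862 kJ
  Bonds formed (products):
    O-H: 4 × 481 = 1924
    S=O: 4 × 529 = 2116
    Σ(formed) = 4040 kJ
  ΔH_B = 2862 − 4040 = −1178 kJ
ΔH_A − ΔH_B = +1090 kJ, so reaction B has the more negative ΔH; |ΔH_A − ΔH_B| = 1090 kJ.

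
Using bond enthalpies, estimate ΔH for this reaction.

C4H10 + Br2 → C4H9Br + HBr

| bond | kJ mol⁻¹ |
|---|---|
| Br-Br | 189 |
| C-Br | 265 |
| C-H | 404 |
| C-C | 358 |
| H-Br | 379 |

ΔH ≈ −51 kJ

Bonds broken (reactants):
  Br-Br: 1 × 189 = 189
  C-C: 3 × 358 = 1074
  C-H: 10 × 404 = 4040
  Σ(broken) = 5303 kJ
Bonds formed (products):
  C-Br: 1 × 265 = 265
  C-C: 3 × 358 = 1074
  C-H: 9 × 404 = 3636
  H-Br: 1 × 379 = 379
  Σ(formed) = 5354 kJ
ΔH = Σ(broken) − Σ(formed) = 5303 − 5354 = −51 kJ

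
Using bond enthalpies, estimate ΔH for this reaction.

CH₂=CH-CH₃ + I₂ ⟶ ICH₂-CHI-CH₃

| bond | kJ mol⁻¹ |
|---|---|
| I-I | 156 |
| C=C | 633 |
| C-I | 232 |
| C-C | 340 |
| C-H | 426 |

ΔH ≈ −15 kJ

Bonds broken (reactants):
  C-C: 1 × 340 = 340
  C-H: 6 × 426 = 2556
  C=C: 1 × 633 = 633
  I-I: 1 × 156 = 156
  Σ(broken) = 3685 kJ
Bonds formed (products):
  C-C: 2 × 340 = 680
  C-H: 6 × 426 = 2556
  C-I: 2 × 232 = 464
  Σ(formed) = 3700 kJ
ΔH = Σ(broken) − Σ(formed) = 3685 − 3700 = −15 kJ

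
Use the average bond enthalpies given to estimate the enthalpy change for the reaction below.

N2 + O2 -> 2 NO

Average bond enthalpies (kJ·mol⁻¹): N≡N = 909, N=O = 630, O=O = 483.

ΔH ≈ +132 kJ

Bonds broken (reactants):
  N≡N: 1 × 909 = 909
  O=O: 1 × 483 = 483
  Σ(broken) = 1392 kJ
Bonds formed (products):
  N=O: 2 × 630 = 1260
  Σ(formed) = 1260 kJ
ΔH = Σ(broken) − Σ(formed) = 1392 − 1260 = +132 kJ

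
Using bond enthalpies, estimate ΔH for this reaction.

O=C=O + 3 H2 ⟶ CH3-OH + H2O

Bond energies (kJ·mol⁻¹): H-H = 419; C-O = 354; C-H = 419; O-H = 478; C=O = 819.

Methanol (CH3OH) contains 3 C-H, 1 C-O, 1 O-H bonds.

ΔH ≈ −150 kJ

Bonds broken (reactants):
  C=O: 2 × 819 = 1638
  H-H: 3 × 419 = 1257
  Σ(broken) = 2895 kJ
Bonds formed (products):
  C-H: 3 × 419 = 1257
  C-O: 1 × 354 = 354
  O-H: 3 × 478 = 1434
  Σ(formed) = 3045 kJ
ΔH = Σ(broken) − Σ(formed) = 2895 − 3045 = −150 kJ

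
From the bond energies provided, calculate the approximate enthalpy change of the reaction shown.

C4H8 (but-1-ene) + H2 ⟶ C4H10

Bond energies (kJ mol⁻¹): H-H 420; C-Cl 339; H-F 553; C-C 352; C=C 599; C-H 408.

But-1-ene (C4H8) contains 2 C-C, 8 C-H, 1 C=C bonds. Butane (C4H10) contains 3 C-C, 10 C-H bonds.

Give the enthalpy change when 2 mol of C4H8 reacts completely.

Bonds broken (reactants):
  C-C: 2 × 352 = 704
  C-H: 8 × 408 = 3264
  C=C: 1 × 599 = 599
  H-H: 1 × 420 = 420
  Σ(broken) = 4987 kJ
Bonds formed (products):
  C-C: 3 × 352 = 1056
  C-H: 10 × 408 = 4080
  Σ(formed) = 5136 kJ
ΔH = Σ(broken) − Σ(formed) = 4987 − 5136 = −149 kJ
For 2× the reaction as written: 2 × (−149) = −298 kJ

ΔH = −298 kJ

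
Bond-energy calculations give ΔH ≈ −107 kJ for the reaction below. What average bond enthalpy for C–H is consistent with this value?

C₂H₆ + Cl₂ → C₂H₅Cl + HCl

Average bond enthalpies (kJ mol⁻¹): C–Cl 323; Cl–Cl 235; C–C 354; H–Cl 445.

Let D be the C–H bond energy.
Σ(broken) = 1×354 + 6×D + 1×235 = 589 + 6D
Σ(formed) = 1×354 + 1×323 + 5×D + 1×445 = 1122 + 5D
ΔH = Σ(broken) − Σ(formed) = (589 + 6D) − (1122 + 5D) = −533 + D
Setting this equal to −107 kJ gives D = 426 kJ/mol.

D(C–H) ≈ 426 kJ/mol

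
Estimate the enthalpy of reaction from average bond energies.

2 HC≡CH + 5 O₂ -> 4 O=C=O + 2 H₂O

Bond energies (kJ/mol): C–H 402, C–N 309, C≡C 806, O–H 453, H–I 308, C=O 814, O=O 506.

ΔH ≈ −2574 kJ

Bonds broken (reactants):
  C≡C: 2 × 806 = 1612
  C–H: 4 × 402 = 1608
  O=O: 5 × 506 = 2530
  Σ(broken) = 5750 kJ
Bonds formed (products):
  C=O: 8 × 814 = 6512
  O–H: 4 × 453 = 1812
  Σ(formed) = 8324 kJ
ΔH = Σ(broken) − Σ(formed) = 5750 − 8324 = −2574 kJ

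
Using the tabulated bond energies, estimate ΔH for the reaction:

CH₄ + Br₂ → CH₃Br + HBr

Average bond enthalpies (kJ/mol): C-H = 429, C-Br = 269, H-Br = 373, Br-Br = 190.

Bonds broken (reactants):
  Br-Br: 1 × 190 = 190
  C-H: 4 × 429 = 1716
  Σ(broken) = 1906 kJ
Bonds formed (products):
  C-Br: 1 × 269 = 269
  C-H: 3 × 429 = 1287
  H-Br: 1 × 373 = 373
  Σ(formed) = 1929 kJ
ΔH = Σ(broken) − Σ(formed) = 1906 − 1929 = −23 kJ

ΔH ≈ −23 kJ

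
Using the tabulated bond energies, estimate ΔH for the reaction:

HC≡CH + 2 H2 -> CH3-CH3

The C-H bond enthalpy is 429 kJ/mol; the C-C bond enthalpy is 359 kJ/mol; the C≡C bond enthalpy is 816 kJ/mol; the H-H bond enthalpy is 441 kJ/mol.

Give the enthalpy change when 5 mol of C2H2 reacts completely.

ΔH = −1885 kJ

Bonds broken (reactants):
  C≡C: 1 × 816 = 816
  C-H: 2 × 429 = 858
  H-H: 2 × 441 = 882
  Σ(broken) = 2556 kJ
Bonds formed (products):
  C-C: 1 × 359 = 359
  C-H: 6 × 429 = 2574
  Σ(formed) = 2933 kJ
ΔH = Σ(broken) − Σ(formed) = 2556 − 2933 = −377 kJ
For 5× the reaction as written: 5 × (−377) = −1885 kJ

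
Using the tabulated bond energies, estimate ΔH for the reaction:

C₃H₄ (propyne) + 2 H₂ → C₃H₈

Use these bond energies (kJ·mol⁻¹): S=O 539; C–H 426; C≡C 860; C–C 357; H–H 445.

Bonds broken (reactants):
  C≡C: 1 × 860 = 860
  C–C: 1 × 357 = 357
  C–H: 4 × 426 = 1704
  H–H: 2 × 445 = 890
  Σ(broken) = 3811 kJ
Bonds formed (products):
  C–C: 2 × 357 = 714
  C–H: 8 × 426 = 3408
  Σ(formed) = 4122 kJ
ΔH = Σ(broken) − Σ(formed) = 3811 − 4122 = −311 kJ

ΔH ≈ −311 kJ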